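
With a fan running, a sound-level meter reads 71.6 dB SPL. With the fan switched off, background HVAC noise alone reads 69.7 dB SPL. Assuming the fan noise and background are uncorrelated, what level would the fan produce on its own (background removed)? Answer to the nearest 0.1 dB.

67.1 dB SPL

Subtract intensities: L_src = 10·log₁₀(10^(L_total/10) − 10^(L_bg/10)).
L_src = 10·log₁₀(10^(71.6/10) − 10^(69.7/10)) = 10·log₁₀(5122000) = 67.1 dB SPL.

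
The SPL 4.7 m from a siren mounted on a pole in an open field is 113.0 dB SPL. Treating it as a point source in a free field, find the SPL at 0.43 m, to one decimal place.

For a point source in a free field, ΔL = −20·log₁₀(d₂/d₁).
ΔL = −20·log₁₀(0.43/4.7) = 20.77 dB, so L₂ = 113.0 + (20.77) = 133.8 dB SPL.

133.8 dB SPL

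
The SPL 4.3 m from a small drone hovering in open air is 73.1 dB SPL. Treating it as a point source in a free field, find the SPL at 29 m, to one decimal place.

For a point source in a free field, ΔL = −20·log₁₀(d₂/d₁).
ΔL = −20·log₁₀(29/4.3) = -16.58 dB, so L₂ = 73.1 + (-16.58) = 56.5 dB SPL.

56.5 dB SPL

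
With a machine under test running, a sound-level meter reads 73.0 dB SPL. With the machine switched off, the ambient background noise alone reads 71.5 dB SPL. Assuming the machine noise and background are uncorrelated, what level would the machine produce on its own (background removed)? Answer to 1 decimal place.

Subtract intensities: L_src = 10·log₁₀(10^(L_total/10) − 10^(L_bg/10)).
L_src = 10·log₁₀(10^(73.0/10) − 10^(71.5/10)) = 10·log₁₀(5827000) = 67.7 dB SPL.

67.7 dB SPL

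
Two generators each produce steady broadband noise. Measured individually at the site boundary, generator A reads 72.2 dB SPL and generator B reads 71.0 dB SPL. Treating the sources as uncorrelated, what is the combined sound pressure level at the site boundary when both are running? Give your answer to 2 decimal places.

74.65 dB SPL

Uncorrelated sources add in intensity (power), not in dB.
L_total = 10·log₁₀(10^(72.2/10) + 10^(71.0/10)) = 10·log₁₀(29190000) = 74.65 dB SPL.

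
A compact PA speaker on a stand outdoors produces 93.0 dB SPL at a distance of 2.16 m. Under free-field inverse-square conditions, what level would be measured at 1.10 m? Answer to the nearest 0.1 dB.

98.9 dB SPL

For a point source in a free field, ΔL = −20·log₁₀(d₂/d₁).
ΔL = −20·log₁₀(1.10/2.16) = 5.86 dB, so L₂ = 93.0 + (5.86) = 98.9 dB SPL.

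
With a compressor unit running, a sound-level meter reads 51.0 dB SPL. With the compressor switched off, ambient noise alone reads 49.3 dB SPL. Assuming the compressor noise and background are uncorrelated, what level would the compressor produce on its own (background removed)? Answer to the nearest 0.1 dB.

46.1 dB SPL

Background correction is a power subtraction:
L_src = 10·log₁₀(10^(51.0/10) − 10^(49.3/10)) = 10·log₁₀(40780) = 46.1 dB SPL.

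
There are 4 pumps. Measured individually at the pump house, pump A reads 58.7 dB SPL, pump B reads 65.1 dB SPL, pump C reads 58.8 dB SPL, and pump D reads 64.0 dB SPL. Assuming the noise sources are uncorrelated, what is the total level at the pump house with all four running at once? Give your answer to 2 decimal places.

68.60 dB SPL

Add the sources as powers (linear), then convert back to dB:
L_total = 10·log₁₀(10^(58.7/10) + 10^(65.1/10) + 10^(58.8/10) + 10^(64.0/10)) = 10·log₁₀(7248000) = 68.60 dB SPL.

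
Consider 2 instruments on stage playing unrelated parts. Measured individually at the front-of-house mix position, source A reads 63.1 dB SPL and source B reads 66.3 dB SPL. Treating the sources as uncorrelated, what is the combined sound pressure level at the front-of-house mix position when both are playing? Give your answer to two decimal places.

68.00 dB SPL

Uncorrelated sources add in intensity (power), not in dB.
L_total = 10·log₁₀(10^(63.1/10) + 10^(66.3/10)) = 10·log₁₀(6308000) = 68.00 dB SPL.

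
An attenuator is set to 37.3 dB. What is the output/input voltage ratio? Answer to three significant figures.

Voltage ratio = 10^(dB/20).
10^(-37.3/20) = 10^(-1.865) = 0.0136.

0.0136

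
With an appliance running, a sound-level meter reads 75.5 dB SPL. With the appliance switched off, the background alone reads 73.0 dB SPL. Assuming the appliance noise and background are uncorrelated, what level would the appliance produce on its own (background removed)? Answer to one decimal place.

71.9 dB SPL

Remove the background by subtracting linear intensities:
L_src = 10·log₁₀(10^(75.5/10) − 10^(73.0/10)) = 10·log₁₀(15530000) = 71.9 dB SPL.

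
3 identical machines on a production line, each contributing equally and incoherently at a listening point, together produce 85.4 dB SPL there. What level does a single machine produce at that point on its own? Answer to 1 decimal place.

80.6 dB SPL

3 equal incoherent sources add 10·log₁₀(3) = 4.77 dB over one source.
L_one = 85.4 − 4.77 = 80.6 dB SPL.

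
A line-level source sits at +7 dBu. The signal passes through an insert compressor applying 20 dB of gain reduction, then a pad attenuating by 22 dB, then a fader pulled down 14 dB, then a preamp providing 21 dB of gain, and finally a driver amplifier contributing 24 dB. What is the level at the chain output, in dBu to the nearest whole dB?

Gain stages sum in dB:
+7 − 20 − 22 − 14 + 21 + 24 = -4 dBu.

-4 dBu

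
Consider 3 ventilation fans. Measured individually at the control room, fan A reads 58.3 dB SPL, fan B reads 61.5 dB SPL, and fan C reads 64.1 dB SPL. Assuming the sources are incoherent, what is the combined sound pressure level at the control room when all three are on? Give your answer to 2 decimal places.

Incoherent sources sum as intensities:
L_total = 10·log₁₀(10^(58.3/10) + 10^(61.5/10) + 10^(64.1/10)) = 10·log₁₀(4659000) = 66.68 dB SPL.

66.68 dB SPL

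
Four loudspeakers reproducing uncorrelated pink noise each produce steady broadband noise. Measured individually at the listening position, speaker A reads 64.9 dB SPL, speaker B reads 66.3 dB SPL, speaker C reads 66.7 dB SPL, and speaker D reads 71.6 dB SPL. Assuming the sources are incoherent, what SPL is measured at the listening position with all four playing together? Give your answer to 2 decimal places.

Uncorrelated sources add in intensity (power), not in dB.
L_total = 10·log₁₀(10^(64.9/10) + 10^(66.3/10) + 10^(66.7/10) + 10^(71.6/10)) = 10·log₁₀(26490000) = 74.23 dB SPL.

74.23 dB SPL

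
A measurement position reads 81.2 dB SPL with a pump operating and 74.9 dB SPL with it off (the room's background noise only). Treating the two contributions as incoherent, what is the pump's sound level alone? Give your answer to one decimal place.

Subtract intensities: L_src = 10·log₁₀(10^(L_total/10) − 10^(L_bg/10)).
L_src = 10·log₁₀(10^(81.2/10) − 10^(74.9/10)) = 10·log₁₀(100900000) = 80.0 dB SPL.

80.0 dB SPL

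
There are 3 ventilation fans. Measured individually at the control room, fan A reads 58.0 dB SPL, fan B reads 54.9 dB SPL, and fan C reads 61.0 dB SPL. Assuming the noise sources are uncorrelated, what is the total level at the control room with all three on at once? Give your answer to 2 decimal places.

63.42 dB SPL

Incoherent sources sum as intensities:
L_total = 10·log₁₀(10^(58.0/10) + 10^(54.9/10) + 10^(61.0/10)) = 10·log₁₀(2199000) = 63.42 dB SPL.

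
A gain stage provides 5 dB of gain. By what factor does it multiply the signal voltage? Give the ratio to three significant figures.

Voltage ratio = 10^(dB/20).
10^(5/20) = 10^(0.2500) = 1.78.

1.78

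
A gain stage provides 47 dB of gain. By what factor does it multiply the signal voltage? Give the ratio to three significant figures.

Voltage ratio = 10^(dB/20).
10^(47/20) = 10^(2.350) = 224.

224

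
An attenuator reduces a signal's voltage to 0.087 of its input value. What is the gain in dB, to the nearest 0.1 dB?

Voltage ratio → dB uses the 20·log₁₀ form:
20·log₁₀(0.087) = -21.2 dB.

-21.2 dB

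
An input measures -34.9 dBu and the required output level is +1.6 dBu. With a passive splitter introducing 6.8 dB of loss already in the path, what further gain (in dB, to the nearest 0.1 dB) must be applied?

43.3 dB

The required make-up gain is the shortfall in the dB sum.
G = +1.6 − (-34.9) + 6.8 = 43.3 dB.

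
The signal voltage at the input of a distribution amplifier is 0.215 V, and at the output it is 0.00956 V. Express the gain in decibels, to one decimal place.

Voltage is an amplitude quantity, so gain = 20·log₁₀(V_out/V_in).
20·log₁₀(0.00956/0.215) = 20·log₁₀(0.04447) = -27.0 dB.

-27.0 dB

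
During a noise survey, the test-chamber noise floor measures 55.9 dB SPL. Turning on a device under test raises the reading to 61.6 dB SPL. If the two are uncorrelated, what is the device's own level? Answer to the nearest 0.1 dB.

60.2 dB SPL

Remove the background by subtracting linear intensities:
L_src = 10·log₁₀(10^(61.6/10) − 10^(55.9/10)) = 10·log₁₀(1056000) = 60.2 dB SPL.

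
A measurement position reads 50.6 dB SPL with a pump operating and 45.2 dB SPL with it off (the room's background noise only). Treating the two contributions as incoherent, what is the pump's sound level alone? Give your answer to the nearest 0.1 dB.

49.1 dB SPL

Subtract intensities: L_src = 10·log₁₀(10^(L_total/10) − 10^(L_bg/10)).
L_src = 10·log₁₀(10^(50.6/10) − 10^(45.2/10)) = 10·log₁₀(81700) = 49.1 dB SPL.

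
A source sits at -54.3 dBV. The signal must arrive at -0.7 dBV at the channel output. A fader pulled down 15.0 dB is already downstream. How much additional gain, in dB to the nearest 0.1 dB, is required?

The required make-up gain is the shortfall in the dB sum.
G = -0.7 − (-54.3) + 15.0 = 68.6 dB.

68.6 dB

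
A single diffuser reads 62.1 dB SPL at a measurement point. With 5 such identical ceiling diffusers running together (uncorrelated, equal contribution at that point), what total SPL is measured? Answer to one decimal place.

69.1 dB SPL

5 equal incoherent sources raise the level by 10·log₁₀(5) = 6.99 dB.
L_total = 62.1 + 6.99 = 69.1 dB SPL.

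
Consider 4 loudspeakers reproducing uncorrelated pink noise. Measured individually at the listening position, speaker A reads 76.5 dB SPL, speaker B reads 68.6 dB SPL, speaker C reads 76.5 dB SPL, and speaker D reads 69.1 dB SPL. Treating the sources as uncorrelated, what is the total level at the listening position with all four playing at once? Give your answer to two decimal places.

80.20 dB SPL

Uncorrelated sources add in intensity (power), not in dB.
L_total = 10·log₁₀(10^(76.5/10) + 10^(68.6/10) + 10^(76.5/10) + 10^(69.1/10)) = 10·log₁₀(104700000) = 80.20 dB SPL.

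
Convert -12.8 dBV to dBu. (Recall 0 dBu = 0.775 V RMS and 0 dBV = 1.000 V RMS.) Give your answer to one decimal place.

-10.6 dBu

The offset between the scales is 20·log₁₀(0.775/1.000) = −2.214 dB.
So dBu = -12.8 + 2.214 = -10.6 dBu.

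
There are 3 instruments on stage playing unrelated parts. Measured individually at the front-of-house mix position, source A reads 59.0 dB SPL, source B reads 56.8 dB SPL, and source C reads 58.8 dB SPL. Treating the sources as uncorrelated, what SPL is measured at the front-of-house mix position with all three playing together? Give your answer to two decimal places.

63.08 dB SPL

Uncorrelated sources add in intensity (power), not in dB.
L_total = 10·log₁₀(10^(59.0/10) + 10^(56.8/10) + 10^(58.8/10)) = 10·log₁₀(2032000) = 63.08 dB SPL.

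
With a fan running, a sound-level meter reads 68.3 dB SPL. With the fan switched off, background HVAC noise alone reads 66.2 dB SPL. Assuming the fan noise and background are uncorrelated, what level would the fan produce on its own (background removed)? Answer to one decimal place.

Subtract intensities: L_src = 10·log₁₀(10^(L_total/10) − 10^(L_bg/10)).
L_src = 10·log₁₀(10^(68.3/10) − 10^(66.2/10)) = 10·log₁₀(2592000) = 64.1 dB SPL.

64.1 dB SPL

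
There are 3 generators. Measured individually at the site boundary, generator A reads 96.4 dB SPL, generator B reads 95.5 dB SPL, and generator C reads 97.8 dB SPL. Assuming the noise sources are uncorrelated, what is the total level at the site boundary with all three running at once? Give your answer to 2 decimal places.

Uncorrelated sources add in intensity (power), not in dB.
L_total = 10·log₁₀(10^(96.4/10) + 10^(95.5/10) + 10^(97.8/10)) = 10·log₁₀(13939000000) = 101.44 dB SPL.

101.44 dB SPL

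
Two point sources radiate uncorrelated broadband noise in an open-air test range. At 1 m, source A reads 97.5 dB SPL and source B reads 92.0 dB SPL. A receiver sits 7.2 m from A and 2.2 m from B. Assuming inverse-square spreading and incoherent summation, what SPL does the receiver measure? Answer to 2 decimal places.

At the listener: L_A = 97.5 − 20·log₁₀(7.2) = 80.353 dB; L_B = 92.0 − 20·log₁₀(2.2) = 85.152 dB.
Combined: 10·log₁₀(10^(80.353/10)+10^(85.152/10)) = 86.39 dB SPL.

86.39 dB SPL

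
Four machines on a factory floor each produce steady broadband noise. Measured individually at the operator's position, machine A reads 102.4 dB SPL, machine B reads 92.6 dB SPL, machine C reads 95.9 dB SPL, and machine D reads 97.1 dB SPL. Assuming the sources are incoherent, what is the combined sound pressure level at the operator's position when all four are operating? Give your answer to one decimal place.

104.5 dB SPL

Incoherent sources sum as intensities:
L_total = 10·log₁₀(10^(102.4/10) + 10^(92.6/10) + 10^(95.9/10) + 10^(97.1/10)) = 10·log₁₀(28217000000) = 104.5 dB SPL.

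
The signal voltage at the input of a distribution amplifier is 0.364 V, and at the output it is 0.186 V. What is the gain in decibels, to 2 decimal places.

-5.83 dB

Voltage is an amplitude quantity, so gain = 20·log₁₀(V_out/V_in).
20·log₁₀(0.186/0.364) = 20·log₁₀(0.5110) = -5.83 dB.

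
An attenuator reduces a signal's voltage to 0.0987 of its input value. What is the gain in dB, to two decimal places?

For a voltage ratio, dB = 20·log₁₀(V₂/V₁).
20·log₁₀(0.0987) = -20.11 dB.

-20.11 dB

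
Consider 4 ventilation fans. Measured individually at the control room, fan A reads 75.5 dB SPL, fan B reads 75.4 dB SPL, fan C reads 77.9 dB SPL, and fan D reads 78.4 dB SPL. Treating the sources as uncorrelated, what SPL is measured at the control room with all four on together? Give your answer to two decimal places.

Incoherent sources sum as intensities:
L_total = 10·log₁₀(10^(75.5/10) + 10^(75.4/10) + 10^(77.9/10) + 10^(78.4/10)) = 10·log₁₀(201000000) = 83.03 dB SPL.

83.03 dB SPL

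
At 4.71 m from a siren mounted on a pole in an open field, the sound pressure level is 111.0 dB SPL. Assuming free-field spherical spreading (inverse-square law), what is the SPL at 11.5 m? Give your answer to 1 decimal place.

103.2 dB SPL

Inverse-square spreading gives ΔL = −20·log₁₀(d₂/d₁).
ΔL = −20·log₁₀(11.5/4.71) = -7.75 dB, so L₂ = 111.0 + (-7.75) = 103.2 dB SPL.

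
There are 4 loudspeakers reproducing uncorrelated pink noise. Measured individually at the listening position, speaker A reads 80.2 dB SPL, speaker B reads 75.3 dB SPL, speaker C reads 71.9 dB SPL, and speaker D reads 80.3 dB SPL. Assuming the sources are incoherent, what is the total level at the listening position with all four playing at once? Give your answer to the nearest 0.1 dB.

Incoherent sources sum as intensities:
L_total = 10·log₁₀(10^(80.2/10) + 10^(75.3/10) + 10^(71.9/10) + 10^(80.3/10)) = 10·log₁₀(261200000) = 84.2 dB SPL.

84.2 dB SPL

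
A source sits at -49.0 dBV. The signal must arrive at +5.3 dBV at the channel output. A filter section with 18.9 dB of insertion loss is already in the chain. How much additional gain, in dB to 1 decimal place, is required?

The required make-up gain is the shortfall in the dB sum.
G = +5.3 − (-49.0) + 18.9 = 73.2 dB.

73.2 dB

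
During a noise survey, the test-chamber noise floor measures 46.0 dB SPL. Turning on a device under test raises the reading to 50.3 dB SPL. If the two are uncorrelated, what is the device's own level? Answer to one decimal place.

Subtract intensities: L_src = 10·log₁₀(10^(L_total/10) − 10^(L_bg/10)).
L_src = 10·log₁₀(10^(50.3/10) − 10^(46.0/10)) = 10·log₁₀(67340) = 48.3 dB SPL.

48.3 dB SPL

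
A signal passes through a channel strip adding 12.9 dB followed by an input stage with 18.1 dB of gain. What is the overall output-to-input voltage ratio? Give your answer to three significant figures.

Net gain = 12.9 + 18.1 = 31.0 dB.
Voltage ratio = 10^(31.0/20) = 35.5.

35.5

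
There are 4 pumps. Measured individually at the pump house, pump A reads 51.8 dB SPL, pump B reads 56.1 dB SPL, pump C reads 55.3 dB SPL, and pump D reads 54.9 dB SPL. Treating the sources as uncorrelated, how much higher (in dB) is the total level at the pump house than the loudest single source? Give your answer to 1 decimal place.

Uncorrelated sources add in intensity (power), not in dB.
L_total = 10·log₁₀(10^(51.8/10) + 10^(56.1/10) + 10^(55.3/10) + 10^(54.9/10)) = 60.82 dB SPL.
Excess over the loudest (56.1 dB): 60.82 − 56.1 = 4.7 dB.

4.7 dB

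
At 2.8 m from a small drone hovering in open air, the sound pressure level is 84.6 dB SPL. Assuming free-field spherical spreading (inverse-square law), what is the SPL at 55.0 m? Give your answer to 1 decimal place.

58.7 dB SPL

Inverse-square spreading gives ΔL = −20·log₁₀(d₂/d₁).
ΔL = −20·log₁₀(55.0/2.8) = -25.86 dB, so L₂ = 84.6 + (-25.86) = 58.7 dB SPL.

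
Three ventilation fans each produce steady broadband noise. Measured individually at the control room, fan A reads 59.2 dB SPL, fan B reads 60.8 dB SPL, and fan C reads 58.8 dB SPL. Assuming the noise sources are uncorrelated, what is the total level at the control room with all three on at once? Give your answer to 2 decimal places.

64.46 dB SPL

Incoherent sources sum as intensities:
L_total = 10·log₁₀(10^(59.2/10) + 10^(60.8/10) + 10^(58.8/10)) = 10·log₁₀(2793000) = 64.46 dB SPL.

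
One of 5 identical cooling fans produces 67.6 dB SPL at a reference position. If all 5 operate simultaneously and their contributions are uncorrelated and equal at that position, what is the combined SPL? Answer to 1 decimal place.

74.6 dB SPL

5 equal incoherent sources raise the level by 10·log₁₀(5) = 6.99 dB.
L_total = 67.6 + 6.99 = 74.6 dB SPL.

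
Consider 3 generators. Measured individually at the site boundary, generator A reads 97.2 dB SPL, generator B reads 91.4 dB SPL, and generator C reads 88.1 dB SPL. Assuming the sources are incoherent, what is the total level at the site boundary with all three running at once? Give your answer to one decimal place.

98.6 dB SPL

Uncorrelated sources add in intensity (power), not in dB.
L_total = 10·log₁₀(10^(97.2/10) + 10^(91.4/10) + 10^(88.1/10)) = 10·log₁₀(7274000000) = 98.6 dB SPL.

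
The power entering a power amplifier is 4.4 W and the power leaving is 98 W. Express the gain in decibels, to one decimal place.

Power ratio → dB uses the 10·log₁₀ form:
10·log₁₀(98/4.4) = 10·log₁₀(22.27) = 13.5 dB.

13.5 dB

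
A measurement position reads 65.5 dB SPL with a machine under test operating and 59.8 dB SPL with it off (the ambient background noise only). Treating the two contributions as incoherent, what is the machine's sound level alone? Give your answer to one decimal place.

64.1 dB SPL

Subtract intensities: L_src = 10·log₁₀(10^(L_total/10) − 10^(L_bg/10)).
L_src = 10·log₁₀(10^(65.5/10) − 10^(59.8/10)) = 10·log₁₀(2593000) = 64.1 dB SPL.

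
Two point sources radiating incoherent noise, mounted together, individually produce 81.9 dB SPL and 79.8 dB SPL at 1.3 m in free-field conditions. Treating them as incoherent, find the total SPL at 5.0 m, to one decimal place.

Combined at 1.3 m: 10·log₁₀(10^(81.9/10)+10^(79.8/10)) = 83.99 dB SPL.
Then apply −20·log₁₀(5.0/1.3) = -11.70 dB → 72.3 dB SPL.

72.3 dB SPL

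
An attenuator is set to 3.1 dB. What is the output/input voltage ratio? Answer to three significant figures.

Voltage ratio = 10^(dB/20).
10^(-3.1/20) = 10^(-0.1550) = 0.700.

0.700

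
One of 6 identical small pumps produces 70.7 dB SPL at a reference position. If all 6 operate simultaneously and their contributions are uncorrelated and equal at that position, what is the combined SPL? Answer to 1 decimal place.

78.5 dB SPL

6 equal incoherent sources raise the level by 10·log₁₀(6) = 7.78 dB.
L_total = 70.7 + 7.78 = 78.5 dB SPL.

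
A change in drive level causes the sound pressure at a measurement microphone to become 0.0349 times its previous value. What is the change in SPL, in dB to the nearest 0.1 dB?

Sound pressure is an amplitude quantity: ΔL = 20·log₁₀(p₂/p₁).
20·log₁₀(0.0349) = -29.1 dB.

-29.1 dB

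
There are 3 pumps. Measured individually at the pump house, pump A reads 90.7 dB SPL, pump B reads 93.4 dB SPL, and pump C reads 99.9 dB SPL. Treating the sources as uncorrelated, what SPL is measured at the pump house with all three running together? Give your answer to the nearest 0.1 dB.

Incoherent sources sum as intensities:
L_total = 10·log₁₀(10^(90.7/10) + 10^(93.4/10) + 10^(99.9/10)) = 10·log₁₀(13135000000) = 101.2 dB SPL.

101.2 dB SPL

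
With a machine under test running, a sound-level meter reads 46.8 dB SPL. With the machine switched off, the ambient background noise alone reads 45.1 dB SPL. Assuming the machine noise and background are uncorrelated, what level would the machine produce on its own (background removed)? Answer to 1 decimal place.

41.9 dB SPL

Background correction is a power subtraction:
L_src = 10·log₁₀(10^(46.8/10) − 10^(45.1/10)) = 10·log₁₀(15500) = 41.9 dB SPL.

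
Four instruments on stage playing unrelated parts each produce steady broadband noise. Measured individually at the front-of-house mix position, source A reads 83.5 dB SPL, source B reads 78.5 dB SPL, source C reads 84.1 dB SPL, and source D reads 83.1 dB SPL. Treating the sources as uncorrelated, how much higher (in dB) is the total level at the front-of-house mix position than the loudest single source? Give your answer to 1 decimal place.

Uncorrelated sources add in intensity (power), not in dB.
L_total = 10·log₁₀(10^(83.5/10) + 10^(78.5/10) + 10^(84.1/10) + 10^(83.1/10)) = 88.78 dB SPL.
Excess over the loudest (84.1 dB): 88.78 − 84.1 = 4.7 dB.

4.7 dB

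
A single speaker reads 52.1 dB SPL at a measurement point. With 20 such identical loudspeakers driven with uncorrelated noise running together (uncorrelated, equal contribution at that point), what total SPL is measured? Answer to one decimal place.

65.1 dB SPL

20 equal incoherent sources raise the level by 10·log₁₀(20) = 13.01 dB.
L_total = 52.1 + 13.01 = 65.1 dB SPL.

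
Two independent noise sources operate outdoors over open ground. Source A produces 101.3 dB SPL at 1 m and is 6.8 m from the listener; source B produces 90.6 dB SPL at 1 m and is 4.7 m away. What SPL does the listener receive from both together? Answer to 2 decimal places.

85.36 dB SPL

At the listener: L_A = 101.3 − 20·log₁₀(6.8) = 84.650 dB; L_B = 90.6 − 20·log₁₀(4.7) = 77.158 dB.
Combined: 10·log₁₀(10^(84.650/10)+10^(77.158/10)) = 85.36 dB SPL.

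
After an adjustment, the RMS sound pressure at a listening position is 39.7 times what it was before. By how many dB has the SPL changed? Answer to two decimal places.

Sound pressure is an amplitude quantity: ΔL = 20·log₁₀(p₂/p₁).
20·log₁₀(39.7) = 31.98 dB.

31.98 dB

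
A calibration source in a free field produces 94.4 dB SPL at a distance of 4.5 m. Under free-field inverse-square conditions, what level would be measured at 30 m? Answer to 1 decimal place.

Free-field point source: level drops by 20·log₁₀ of the distance ratio.
ΔL = −20·log₁₀(30/4.5) = -16.48 dB, so L₂ = 94.4 + (-16.48) = 77.9 dB SPL.

77.9 dB SPL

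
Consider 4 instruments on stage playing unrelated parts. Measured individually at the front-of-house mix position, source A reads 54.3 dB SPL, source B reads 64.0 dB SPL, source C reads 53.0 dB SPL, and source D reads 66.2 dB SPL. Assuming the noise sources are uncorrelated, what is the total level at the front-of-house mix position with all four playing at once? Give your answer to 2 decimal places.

Uncorrelated sources add in intensity (power), not in dB.
L_total = 10·log₁₀(10^(54.3/10) + 10^(64.0/10) + 10^(53.0/10) + 10^(66.2/10)) = 10·log₁₀(7149000) = 68.54 dB SPL.

68.54 dB SPL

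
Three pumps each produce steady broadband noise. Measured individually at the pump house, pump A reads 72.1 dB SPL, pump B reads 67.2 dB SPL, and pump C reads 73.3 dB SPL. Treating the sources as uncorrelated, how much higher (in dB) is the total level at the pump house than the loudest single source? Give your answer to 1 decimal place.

Add the sources as powers (linear), then convert back to dB:
L_total = 10·log₁₀(10^(72.1/10) + 10^(67.2/10) + 10^(73.3/10)) = 76.32 dB SPL.
Excess over the loudest (73.3 dB): 76.32 − 73.3 = 3.0 dB.

3.0 dB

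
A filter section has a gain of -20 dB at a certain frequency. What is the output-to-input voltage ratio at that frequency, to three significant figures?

0.100

Voltage ratio = 10^(dB/20).
10^(-20/20) = 10^(-1.000) = 0.100.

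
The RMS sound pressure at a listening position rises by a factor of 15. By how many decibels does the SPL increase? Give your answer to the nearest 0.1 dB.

23.5 dB

SPL change from a pressure ratio uses the 20·log₁₀ form:
20·log₁₀(15) = 23.5 dB.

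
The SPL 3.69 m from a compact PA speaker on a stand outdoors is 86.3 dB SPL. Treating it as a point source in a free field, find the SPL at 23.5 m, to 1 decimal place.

70.2 dB SPL

For a point source in a free field, ΔL = −20·log₁₀(d₂/d₁).
ΔL = −20·log₁₀(23.5/3.69) = -16.08 dB, so L₂ = 86.3 + (-16.08) = 70.2 dB SPL.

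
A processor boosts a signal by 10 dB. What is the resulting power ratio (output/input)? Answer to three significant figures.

10.0

Power ratio = 10^(dB/10).
10^(10/10) = 10^(1.000) = 10.0.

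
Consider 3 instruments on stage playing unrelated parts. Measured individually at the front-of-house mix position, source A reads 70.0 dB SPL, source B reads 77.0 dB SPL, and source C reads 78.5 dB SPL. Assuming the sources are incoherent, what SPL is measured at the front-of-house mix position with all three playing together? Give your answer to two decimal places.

81.17 dB SPL

Incoherent sources sum as intensities:
L_total = 10·log₁₀(10^(70.0/10) + 10^(77.0/10) + 10^(78.5/10)) = 10·log₁₀(130900000) = 81.17 dB SPL.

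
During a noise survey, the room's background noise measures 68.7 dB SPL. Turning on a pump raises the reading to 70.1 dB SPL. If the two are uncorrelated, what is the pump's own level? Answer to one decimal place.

Remove the background by subtracting linear intensities:
L_src = 10·log₁₀(10^(70.1/10) − 10^(68.7/10)) = 10·log₁₀(2820000) = 64.5 dB SPL.

64.5 dB SPL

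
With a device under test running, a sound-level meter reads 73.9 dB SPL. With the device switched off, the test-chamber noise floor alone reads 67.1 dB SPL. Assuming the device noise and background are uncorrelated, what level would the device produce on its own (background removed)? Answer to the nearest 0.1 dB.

72.9 dB SPL

Subtract intensities: L_src = 10·log₁₀(10^(L_total/10) − 10^(L_bg/10)).
L_src = 10·log₁₀(10^(73.9/10) − 10^(67.1/10)) = 10·log₁₀(19420000) = 72.9 dB SPL.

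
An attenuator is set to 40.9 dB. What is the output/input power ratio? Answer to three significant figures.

0.0000813

Power ratio = 10^(dB/10).
10^(-40.9/10) = 10^(-4.090) = 0.0000813.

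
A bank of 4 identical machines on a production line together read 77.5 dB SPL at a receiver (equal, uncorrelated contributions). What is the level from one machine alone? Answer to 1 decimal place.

4 equal incoherent sources add 10·log₁₀(4) = 6.02 dB over one source.
L_one = 77.5 − 6.02 = 71.5 dB SPL.

71.5 dB SPL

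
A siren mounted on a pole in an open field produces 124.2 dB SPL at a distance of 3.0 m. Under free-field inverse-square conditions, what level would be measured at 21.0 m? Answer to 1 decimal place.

107.3 dB SPL

Inverse-square spreading gives ΔL = −20·log₁₀(d₂/d₁).
ΔL = −20·log₁₀(21.0/3.0) = -16.90 dB, so L₂ = 124.2 + (-16.90) = 107.3 dB SPL.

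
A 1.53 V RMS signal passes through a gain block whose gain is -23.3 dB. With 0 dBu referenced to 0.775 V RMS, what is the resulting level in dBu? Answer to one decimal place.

-17.4 dBu

Input level: 20·log₁₀(1.53/0.775) = 5.91 dBu.
Output: 5.91 − 23.3 = -17.4 dBu.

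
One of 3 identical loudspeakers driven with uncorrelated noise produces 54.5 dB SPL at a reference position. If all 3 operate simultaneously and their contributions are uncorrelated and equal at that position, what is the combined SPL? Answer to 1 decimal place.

59.3 dB SPL

3 equal incoherent sources raise the level by 10·log₁₀(3) = 4.77 dB.
L_total = 54.5 + 4.77 = 59.3 dB SPL.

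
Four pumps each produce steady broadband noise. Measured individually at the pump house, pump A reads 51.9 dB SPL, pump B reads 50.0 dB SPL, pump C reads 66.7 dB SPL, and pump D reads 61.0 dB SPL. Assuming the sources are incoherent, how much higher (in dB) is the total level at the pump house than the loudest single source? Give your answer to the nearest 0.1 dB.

Uncorrelated sources add in intensity (power), not in dB.
L_total = 10·log₁₀(10^(51.9/10) + 10^(50.0/10) + 10^(66.7/10) + 10^(61.0/10)) = 67.92 dB SPL.
Excess over the loudest (66.7 dB): 67.92 − 66.7 = 1.2 dB.

1.2 dB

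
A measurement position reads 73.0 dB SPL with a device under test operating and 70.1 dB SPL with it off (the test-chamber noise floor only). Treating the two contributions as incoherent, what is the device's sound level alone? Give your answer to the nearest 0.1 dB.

Background correction is a power subtraction:
L_src = 10·log₁₀(10^(73.0/10) − 10^(70.1/10)) = 10·log₁₀(9720000) = 69.9 dB SPL.

69.9 dB SPL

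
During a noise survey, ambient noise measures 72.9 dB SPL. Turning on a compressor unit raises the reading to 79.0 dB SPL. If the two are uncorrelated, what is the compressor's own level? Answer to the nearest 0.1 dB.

Background correction is a power subtraction:
L_src = 10·log₁₀(10^(79.0/10) − 10^(72.9/10)) = 10·log₁₀(59930000) = 77.8 dB SPL.

77.8 dB SPL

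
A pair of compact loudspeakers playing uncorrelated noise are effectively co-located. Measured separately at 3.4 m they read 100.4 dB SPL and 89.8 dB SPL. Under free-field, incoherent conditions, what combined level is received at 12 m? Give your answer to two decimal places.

Combined at 3.4 m: 10·log₁₀(10^(100.4/10)+10^(89.8/10)) = 100.763 dB SPL.
Then apply −20·log₁₀(12/3.4) = -10.954 dB → 89.81 dB SPL.

89.81 dB SPL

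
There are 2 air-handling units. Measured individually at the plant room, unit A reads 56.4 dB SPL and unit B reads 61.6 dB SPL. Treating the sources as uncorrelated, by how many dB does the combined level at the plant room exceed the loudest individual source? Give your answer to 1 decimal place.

Add the sources as powers (linear), then convert back to dB:
L_total = 10·log₁₀(10^(56.4/10) + 10^(61.6/10)) = 62.75 dB SPL.
Excess over the loudest (61.6 dB): 62.75 − 61.6 = 1.1 dB.

1.1 dB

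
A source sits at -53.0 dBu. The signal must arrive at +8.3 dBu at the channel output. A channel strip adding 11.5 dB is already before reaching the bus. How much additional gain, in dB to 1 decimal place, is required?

49.8 dB

The required make-up gain is the shortfall in the dB sum.
G = +8.3 − (-53.0) − 11.5 = 49.8 dB.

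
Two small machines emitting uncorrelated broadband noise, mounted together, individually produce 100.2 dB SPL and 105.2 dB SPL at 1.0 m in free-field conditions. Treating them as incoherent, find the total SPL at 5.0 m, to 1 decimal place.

Combined at 1.0 m: 10·log₁₀(10^(100.2/10)+10^(105.2/10)) = 106.39 dB SPL.
Then apply −20·log₁₀(5.0/1.0) = -13.98 dB → 92.4 dB SPL.

92.4 dB SPL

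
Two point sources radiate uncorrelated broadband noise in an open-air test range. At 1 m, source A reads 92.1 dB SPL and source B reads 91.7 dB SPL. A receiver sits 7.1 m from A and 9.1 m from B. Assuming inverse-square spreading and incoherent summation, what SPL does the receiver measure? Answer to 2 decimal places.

76.99 dB SPL

At the listener: L_A = 92.1 − 20·log₁₀(7.1) = 75.075 dB; L_B = 91.7 − 20·log₁₀(9.1) = 72.519 dB.
Combined: 10·log₁₀(10^(75.075/10)+10^(72.519/10)) = 76.99 dB SPL.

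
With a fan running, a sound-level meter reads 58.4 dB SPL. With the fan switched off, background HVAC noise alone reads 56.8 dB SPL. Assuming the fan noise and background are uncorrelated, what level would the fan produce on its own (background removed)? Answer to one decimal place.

Subtract intensities: L_src = 10·log₁₀(10^(L_total/10) − 10^(L_bg/10)).
L_src = 10·log₁₀(10^(58.4/10) − 10^(56.8/10)) = 10·log₁₀(213200) = 53.3 dB SPL.

53.3 dB SPL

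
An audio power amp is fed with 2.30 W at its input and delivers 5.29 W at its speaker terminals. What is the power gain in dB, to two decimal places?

3.62 dB

Power ratio → dB uses the 10·log₁₀ form:
10·log₁₀(5.29/2.30) = 10·log₁₀(2.300) = 3.62 dB.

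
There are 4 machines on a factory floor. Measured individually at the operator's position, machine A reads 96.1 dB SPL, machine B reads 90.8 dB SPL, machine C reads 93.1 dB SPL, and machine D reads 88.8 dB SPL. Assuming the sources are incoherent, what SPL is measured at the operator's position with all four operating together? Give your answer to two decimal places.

Incoherent sources sum as intensities:
L_total = 10·log₁₀(10^(96.1/10) + 10^(90.8/10) + 10^(93.1/10) + 10^(88.8/10)) = 10·log₁₀(8076000000) = 99.07 dB SPL.

99.07 dB SPL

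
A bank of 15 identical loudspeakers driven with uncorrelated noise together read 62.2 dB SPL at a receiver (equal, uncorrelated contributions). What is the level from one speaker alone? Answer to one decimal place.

50.4 dB SPL

15 equal incoherent sources add 10·log₁₀(15) = 11.76 dB over one source.
L_one = 62.2 − 11.76 = 50.4 dB SPL.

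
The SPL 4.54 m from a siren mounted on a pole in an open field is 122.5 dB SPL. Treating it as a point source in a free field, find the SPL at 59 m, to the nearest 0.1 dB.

100.2 dB SPL

Inverse-square spreading gives ΔL = −20·log₁₀(d₂/d₁).
ΔL = −20·log₁₀(59/4.54) = -22.28 dB, so L₂ = 122.5 + (-22.28) = 100.2 dB SPL.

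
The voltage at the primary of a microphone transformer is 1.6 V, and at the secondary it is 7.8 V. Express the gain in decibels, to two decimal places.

For a voltage ratio, dB = 20·log₁₀(V₂/V₁).
20·log₁₀(7.8/1.6) = 20·log₁₀(4.875) = 13.76 dB.

13.76 dB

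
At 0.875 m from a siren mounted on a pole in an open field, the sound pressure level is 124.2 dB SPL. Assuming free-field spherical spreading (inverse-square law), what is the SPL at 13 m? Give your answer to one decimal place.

For a point source in a free field, ΔL = −20·log₁₀(d₂/d₁).
ΔL = −20·log₁₀(13/0.875) = -23.44 dB, so L₂ = 124.2 + (-23.44) = 100.8 dB SPL.

100.8 dB SPL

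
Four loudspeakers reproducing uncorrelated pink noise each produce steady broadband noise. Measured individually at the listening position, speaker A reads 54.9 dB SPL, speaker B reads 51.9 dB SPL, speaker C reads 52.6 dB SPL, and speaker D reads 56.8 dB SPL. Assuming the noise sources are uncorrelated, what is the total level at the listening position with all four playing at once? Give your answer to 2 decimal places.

Incoherent sources sum as intensities:
L_total = 10·log₁₀(10^(54.9/10) + 10^(51.9/10) + 10^(52.6/10) + 10^(56.8/10)) = 10·log₁₀(1125000) = 60.51 dB SPL.

60.51 dB SPL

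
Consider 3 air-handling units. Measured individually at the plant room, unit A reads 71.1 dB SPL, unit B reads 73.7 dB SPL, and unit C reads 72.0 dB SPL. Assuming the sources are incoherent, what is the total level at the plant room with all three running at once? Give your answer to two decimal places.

77.17 dB SPL

Add the sources as powers (linear), then convert back to dB:
L_total = 10·log₁₀(10^(71.1/10) + 10^(73.7/10) + 10^(72.0/10)) = 10·log₁₀(52170000) = 77.17 dB SPL.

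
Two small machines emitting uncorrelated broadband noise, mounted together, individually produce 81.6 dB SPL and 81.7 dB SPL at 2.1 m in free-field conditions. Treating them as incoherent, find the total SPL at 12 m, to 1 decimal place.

69.5 dB SPL

Combined at 2.1 m: 10·log₁₀(10^(81.6/10)+10^(81.7/10)) = 84.66 dB SPL.
Then apply −20·log₁₀(12/2.1) = -15.14 dB → 69.5 dB SPL.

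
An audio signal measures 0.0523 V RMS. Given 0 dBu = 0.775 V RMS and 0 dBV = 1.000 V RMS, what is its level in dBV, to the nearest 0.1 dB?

-25.6 dBV

dBV = 20·log₁₀(V / 1.000 V).
20·log₁₀(0.0523/1.000) = -25.6 dBV.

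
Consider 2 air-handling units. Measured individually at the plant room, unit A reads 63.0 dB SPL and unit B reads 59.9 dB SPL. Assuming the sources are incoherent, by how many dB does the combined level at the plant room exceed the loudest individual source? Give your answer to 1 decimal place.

1.7 dB

Uncorrelated sources add in intensity (power), not in dB.
L_total = 10·log₁₀(10^(63.0/10) + 10^(59.9/10)) = 64.73 dB SPL.
Excess over the loudest (63.0 dB): 64.73 − 63.0 = 1.7 dB.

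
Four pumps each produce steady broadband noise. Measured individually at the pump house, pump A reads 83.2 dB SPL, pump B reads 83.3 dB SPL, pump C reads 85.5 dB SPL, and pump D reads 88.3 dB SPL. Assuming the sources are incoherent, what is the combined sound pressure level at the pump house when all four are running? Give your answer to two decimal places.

91.62 dB SPL

Incoherent sources sum as intensities:
L_total = 10·log₁₀(10^(83.2/10) + 10^(83.3/10) + 10^(85.5/10) + 10^(88.3/10)) = 10·log₁₀(1454000000) = 91.62 dB SPL.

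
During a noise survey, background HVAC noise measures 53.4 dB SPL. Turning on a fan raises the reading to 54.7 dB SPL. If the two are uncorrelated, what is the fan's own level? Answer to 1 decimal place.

48.8 dB SPL

Background correction is a power subtraction:
L_src = 10·log₁₀(10^(54.7/10) − 10^(53.4/10)) = 10·log₁₀(76340) = 48.8 dB SPL.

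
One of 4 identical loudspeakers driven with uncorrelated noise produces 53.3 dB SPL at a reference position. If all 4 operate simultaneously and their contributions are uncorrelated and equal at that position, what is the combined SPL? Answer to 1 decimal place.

59.3 dB SPL

4 equal incoherent sources raise the level by 10·log₁₀(4) = 6.02 dB.
L_total = 53.3 + 6.02 = 59.3 dB SPL.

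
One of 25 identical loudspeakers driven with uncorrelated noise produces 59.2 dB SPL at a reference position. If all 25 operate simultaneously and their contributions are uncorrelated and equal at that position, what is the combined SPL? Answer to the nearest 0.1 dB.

25 equal incoherent sources raise the level by 10·log₁₀(25) = 13.98 dB.
L_total = 59.2 + 13.98 = 73.2 dB SPL.

73.2 dB SPL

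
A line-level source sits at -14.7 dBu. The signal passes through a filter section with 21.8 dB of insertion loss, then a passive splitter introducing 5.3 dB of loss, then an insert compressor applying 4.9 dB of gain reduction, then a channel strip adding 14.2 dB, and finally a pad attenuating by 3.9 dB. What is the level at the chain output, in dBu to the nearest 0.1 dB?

In dB, series stages simply add:
-14.7 − 21.8 − 5.3 − 4.9 + 14.2 − 3.9 = -36.4 dBu.

-36.4 dBu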